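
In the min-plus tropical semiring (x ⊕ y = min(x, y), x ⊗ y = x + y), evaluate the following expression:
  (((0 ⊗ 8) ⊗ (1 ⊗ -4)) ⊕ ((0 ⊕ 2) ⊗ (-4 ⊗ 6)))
(((0 ⊗ 8) ⊗ (1 ⊗ -4)) ⊕ ((0 ⊕ 2) ⊗ (-4 ⊗ 6))) = 2

Expand innermost to outermost. Recall ⊕ takes the minimum of its arguments and ⊗ takes their sum. Working out the expression (((0 ⊗ 8) ⊗ (1 ⊗ -4)) ⊕ ((0 ⊕ 2) ⊗ (-4 ⊗ 6))) gives 2.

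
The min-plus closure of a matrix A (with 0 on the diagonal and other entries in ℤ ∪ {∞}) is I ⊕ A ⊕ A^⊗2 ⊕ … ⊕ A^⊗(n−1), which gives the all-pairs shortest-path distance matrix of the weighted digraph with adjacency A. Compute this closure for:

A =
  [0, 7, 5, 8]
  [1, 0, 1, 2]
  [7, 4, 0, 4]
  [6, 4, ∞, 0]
Closure =
  [0, 7, 5, 8]
  [1, 0, 1, 2]
  [5, 4, 0, 4]
  [5, 4, 5, 0]

This is the Floyd-Warshall all-pairs shortest-path computation. For each intermediate vertex k = 0, 1, …, 3, update dist[i][j] ← min(dist[i][j], dist[i][k] + dist[k][j]). The final matrix gives, for each (i, j), the minimum total weight of any directed path from i to j (possibly empty when i = j).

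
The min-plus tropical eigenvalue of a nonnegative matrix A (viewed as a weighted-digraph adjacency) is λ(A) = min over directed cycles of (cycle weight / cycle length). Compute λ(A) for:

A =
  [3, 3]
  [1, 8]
λ(A) = 2

Enumerate directed cycles and compute their means (weight / length). Sample:
  cycle 0 → 0: weight = 3, length = 1, mean = 3/1 ≈ 3.000
  cycle 1 → 1: weight = 8, length = 1, mean = 8/1 ≈ 8.000
  cycle 0 → 1 → 0: weight = 4, length = 2, mean = 4/2 ≈ 2.000
  cycle 1 → 0 → 1: weight = 4, length = 2, mean = 4/2 ≈ 2.000
Minimum mean = 2.000, attained e.g. along the cycle 0 → 1 → 0 with weight 4 and length 2. So λ(A) = 4/2 = 2.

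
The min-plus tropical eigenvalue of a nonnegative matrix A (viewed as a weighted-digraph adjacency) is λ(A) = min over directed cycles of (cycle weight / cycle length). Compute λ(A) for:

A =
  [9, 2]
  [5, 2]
λ(A) = 2

Enumerate directed cycles and compute their means (weight / length). Sample:
  cycle 0 → 0: weight = 9, length = 1, mean = 9/1 ≈ 9.000
  cycle 1 → 1: weight = 2, length = 1, mean = 2/1 ≈ 2.000
  cycle 0 → 1 → 0: weight = 7, length = 2, mean = 7/2 ≈ 3.500
  cycle 1 → 0 → 1: weight = 7, length = 2, mean = 7/2 ≈ 3.500
Minimum mean = 2.000, attained e.g. along the cycle 1 → 1 with weight 2 and length 1. So λ(A) = 2/1 = 2.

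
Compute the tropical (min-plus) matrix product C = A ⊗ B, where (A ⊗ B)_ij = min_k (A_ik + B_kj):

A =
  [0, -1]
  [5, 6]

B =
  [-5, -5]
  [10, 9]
A ⊗ B =
  [-5, -5]
  [0, 0]

Apply the min-plus product entry-by-entry:
  C[0][0] = min over k of (A[0][0] + B[0][0] = 0 + -5 = -5, A[0][1] + B[1][0] = -1 + 10 = 9) = -5 (attained at k = 0)
  C[0][1] = min over k of (A[0][0] + B[0][1] = 0 + -5 = -5, A[0][1] + B[1][1] = -1 + 9 = 8) = -5 (attained at k = 0)
  C[1][0] = min over k of (A[1][0] + B[0][0] = 5 + -5 = 0, A[1][1] + B[1][0] = 6 + 10 = 16) = 0 (attained at k = 0)
  C[1][1] = min over k of (A[1][0] + B[0][1] = 5 + -5 = 0, A[1][1] + B[1][1] = 6 + 9 = 15) = 0 (attained at k = 0)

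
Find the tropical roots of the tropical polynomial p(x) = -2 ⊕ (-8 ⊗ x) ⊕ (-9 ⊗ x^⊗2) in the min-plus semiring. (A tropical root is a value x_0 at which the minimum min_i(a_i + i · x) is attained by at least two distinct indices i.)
Roots: {1, 6}

Each tropical root is a break point of the lower envelope of the lines y = a_i + i · x (there are 3 lines, with slopes 0, 1, ..., 2). Only the lines that attain the minimum somewhere contribute to roots; other lines are dominated. Here the surviving (envelope) indices are i = 2, i = 1, i = 0.
Intersections between consecutive envelope lines give the roots: for adjacent envelope indices i < j the intersection is x = (a_i − a_j) / (j − i). Reading off the sorted break points: {1, 6}.
Verification: at each break x_0, at least two indices attain the minimum of min_i(a_i + i · x_0).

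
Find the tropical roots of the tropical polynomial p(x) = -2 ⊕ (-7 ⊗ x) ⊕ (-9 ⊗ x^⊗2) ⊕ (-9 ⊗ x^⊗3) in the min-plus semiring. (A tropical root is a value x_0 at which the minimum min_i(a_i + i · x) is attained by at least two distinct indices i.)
Roots: {0, 2, 5}

Each tropical root is a break point of the lower envelope of the lines y = a_i + i · x (there are 4 lines, with slopes 0, 1, ..., 3). Only the lines that attain the minimum somewhere contribute to roots; other lines are dominated. Here the surviving (envelope) indices are i = 3, i = 2, i = 1, i = 0.
Intersections between consecutive envelope lines give the roots: for adjacent envelope indices i < j the intersection is x = (a_i − a_j) / (j − i). Reading off the sorted break points: {0, 2, 5}.
Verification: at each break x_0, at least two indices attain the minimum of min_i(a_i + i · x_0).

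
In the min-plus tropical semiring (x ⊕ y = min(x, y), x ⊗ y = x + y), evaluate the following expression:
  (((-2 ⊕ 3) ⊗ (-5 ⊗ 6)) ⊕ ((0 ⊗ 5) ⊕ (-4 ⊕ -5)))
(((-2 ⊕ 3) ⊗ (-5 ⊗ 6)) ⊕ ((0 ⊗ 5) ⊕ (-4 ⊕ -5))) = -5

Expand innermost to outermost. Recall ⊕ takes the minimum of its arguments and ⊗ takes their sum. Working out the expression (((-2 ⊕ 3) ⊗ (-5 ⊗ 6)) ⊕ ((0 ⊗ 5) ⊕ (-4 ⊕ -5))) gives -5.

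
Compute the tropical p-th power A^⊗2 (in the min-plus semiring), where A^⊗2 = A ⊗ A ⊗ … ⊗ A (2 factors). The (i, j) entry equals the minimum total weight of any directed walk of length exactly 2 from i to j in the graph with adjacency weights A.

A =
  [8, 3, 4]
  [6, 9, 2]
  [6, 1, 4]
A^⊗2 =
  [9, 5, 5]
  [8, 3, 6]
  [7, 5, 3]

Each entry (A^⊗2)_ij equals the minimum over all length-2 walks i = v_0 → v_1 → … → v_2 = j of Σ_t A[v_t][v_{t+1}]. For example, for (i, j) = (0, 2) we minimise over 3 possible intermediate vertex sequences; the minimum is 5, attained along the walk 0 → 1 → 2.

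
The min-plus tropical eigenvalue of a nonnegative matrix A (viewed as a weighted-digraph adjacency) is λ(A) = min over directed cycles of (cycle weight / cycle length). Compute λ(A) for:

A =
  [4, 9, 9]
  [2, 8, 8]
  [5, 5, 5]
λ(A) = 4

Enumerate directed cycles and compute their means (weight / length). Sample:
  cycle 0 → 0: weight = 4, length = 1, mean = 4/1 ≈ 4.000
  cycle 1 → 1: weight = 8, length = 1, mean = 8/1 ≈ 8.000
  cycle 2 → 2: weight = 5, length = 1, mean = 5/1 ≈ 5.000
  cycle 0 → 1 → 0: weight = 11, length = 2, mean = 11/2 ≈ 5.500
  cycle 0 → 2 → 0: weight = 14, length = 2, mean = 14/2 ≈ 7.000
  cycle 1 → 0 → 1: weight = 11, length = 2, mean = 11/2 ≈ 5.500
Minimum mean = 4.000, attained e.g. along the cycle 0 → 0 with weight 4 and length 1. So λ(A) = 4/1 = 4.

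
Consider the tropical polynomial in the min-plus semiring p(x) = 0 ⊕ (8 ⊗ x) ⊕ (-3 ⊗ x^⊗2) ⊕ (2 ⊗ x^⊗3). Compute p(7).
p(7) = 0

A tropical monomial a ⊗ x^⊗i evaluates to a + i · x. Evaluating each term at x = 7:
  Term 0 contributes 0 + 0 · 7 = 0
  Term 1 contributes 8 + 1 · 7 = 15
  Term 2 contributes -3 + 2 · 7 = 11
  Term 3 contributes 2 + 3 · 7 = 23
p(7) = ⊕ of these = min[0, 15, 11, 23] = 0.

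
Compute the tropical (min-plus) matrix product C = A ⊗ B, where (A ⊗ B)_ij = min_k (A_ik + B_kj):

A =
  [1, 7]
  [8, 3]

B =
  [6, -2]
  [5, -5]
A ⊗ B =
  [7, -1]
  [8, -2]

Apply the min-plus product entry-by-entry:
  C[0][0] = min over k of (A[0][0] + B[0][0] = 1 + 6 = 7, A[0][1] + B[1][0] = 7 + 5 = 12) = 7 (attained at k = 0)
  C[0][1] = min over k of (A[0][0] + B[0][1] = 1 + -2 = -1, A[0][1] + B[1][1] = 7 + -5 = 2) = -1 (attained at k = 0)
  C[1][0] = min over k of (A[1][0] + B[0][0] = 8 + 6 = 14, A[1][1] + B[1][0] = 3 + 5 = 8) = 8 (attained at k = 1)
  C[1][1] = min over k of (A[1][0] + B[0][1] = 8 + -2 = 6, A[1][1] + B[1][1] = 3 + -5 = -2) = -2 (attained at k = 1)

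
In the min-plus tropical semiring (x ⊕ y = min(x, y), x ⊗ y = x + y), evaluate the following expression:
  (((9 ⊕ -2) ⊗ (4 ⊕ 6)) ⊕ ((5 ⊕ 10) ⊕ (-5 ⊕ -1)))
(((9 ⊕ -2) ⊗ (4 ⊕ 6)) ⊕ ((5 ⊕ 10) ⊕ (-5 ⊕ -1))) = -5

Expand innermost to outermost. Recall ⊕ takes the minimum of its arguments and ⊗ takes their sum. Working out the expression (((9 ⊕ -2) ⊗ (4 ⊕ 6)) ⊕ ((5 ⊕ 10) ⊕ (-5 ⊕ -1))) gives -5.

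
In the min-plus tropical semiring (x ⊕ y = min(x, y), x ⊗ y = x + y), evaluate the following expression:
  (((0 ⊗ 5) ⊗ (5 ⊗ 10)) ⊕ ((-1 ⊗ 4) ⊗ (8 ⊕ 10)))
(((0 ⊗ 5) ⊗ (5 ⊗ 10)) ⊕ ((-1 ⊗ 4) ⊗ (8 ⊕ 10))) = 11

Expand innermost to outermost. Recall ⊕ takes the minimum of its arguments and ⊗ takes their sum. Working out the expression (((0 ⊗ 5) ⊗ (5 ⊗ 10)) ⊕ ((-1 ⊗ 4) ⊗ (8 ⊕ 10))) gives 11.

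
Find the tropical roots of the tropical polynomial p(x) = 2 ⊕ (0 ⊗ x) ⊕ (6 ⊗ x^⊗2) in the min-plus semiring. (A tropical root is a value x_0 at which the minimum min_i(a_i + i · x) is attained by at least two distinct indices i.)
Roots: {-6, 2}

Each tropical root is a break point of the lower envelope of the lines y = a_i + i · x (there are 3 lines, with slopes 0, 1, ..., 2). Only the lines that attain the minimum somewhere contribute to roots; other lines are dominated. Here the surviving (envelope) indices are i = 2, i = 1, i = 0.
Intersections between consecutive envelope lines give the roots: for adjacent envelope indices i < j the intersection is x = (a_i − a_j) / (j − i). Reading off the sorted break points: {-6, 2}.
Verification: at each break x_0, at least two indices attain the minimum of min_i(a_i + i · x_0).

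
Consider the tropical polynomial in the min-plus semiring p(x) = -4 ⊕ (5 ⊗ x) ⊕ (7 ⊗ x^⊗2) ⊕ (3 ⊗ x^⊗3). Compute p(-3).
p(-3) = -6

A tropical monomial a ⊗ x^⊗i evaluates to a + i · x. Evaluating each term at x = -3:
  Term 0 contributes -4 + 0 · -3 = -4
  Term 1 contributes 5 + 1 · -3 = 2
  Term 2 contributes 7 + 2 · -3 = 1
  Term 3 contributes 3 + 3 · -3 = -6
p(-3) = ⊕ of these = min[-4, 2, 1, -6] = -6.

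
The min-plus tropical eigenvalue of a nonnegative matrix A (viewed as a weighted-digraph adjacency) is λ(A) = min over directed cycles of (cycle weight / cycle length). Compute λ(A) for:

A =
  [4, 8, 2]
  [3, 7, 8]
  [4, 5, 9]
λ(A) = 3

Enumerate directed cycles and compute their means (weight / length). Sample:
  cycle 0 → 0: weight = 4, length = 1, mean = 4/1 ≈ 4.000
  cycle 1 → 1: weight = 7, length = 1, mean = 7/1 ≈ 7.000
  cycle 2 → 2: weight = 9, length = 1, mean = 9/1 ≈ 9.000
  cycle 0 → 1 → 0: weight = 11, length = 2, mean = 11/2 ≈ 5.500
  cycle 0 → 2 → 0: weight = 6, length = 2, mean = 6/2 ≈ 3.000
  cycle 1 → 0 → 1: weight = 11, length = 2, mean = 11/2 ≈ 5.500
Minimum mean = 3.000, attained e.g. along the cycle 0 → 2 → 0 with weight 6 and length 2. So λ(A) = 6/2 = 3.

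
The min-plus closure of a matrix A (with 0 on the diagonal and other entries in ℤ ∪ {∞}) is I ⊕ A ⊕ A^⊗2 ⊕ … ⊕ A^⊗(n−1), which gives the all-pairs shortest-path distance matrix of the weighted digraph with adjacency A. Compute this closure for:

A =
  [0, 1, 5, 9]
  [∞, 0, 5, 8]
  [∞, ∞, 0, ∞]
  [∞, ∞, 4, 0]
Closure =
  [0, 1, 5, 9]
  [∞, 0, 5, 8]
  [∞, ∞, 0, ∞]
  [∞, ∞, 4, 0]

This is the Floyd-Warshall all-pairs shortest-path computation. For each intermediate vertex k = 0, 1, …, 3, update dist[i][j] ← min(dist[i][j], dist[i][k] + dist[k][j]). The final matrix gives, for each (i, j), the minimum total weight of any directed path from i to j (possibly empty when i = j).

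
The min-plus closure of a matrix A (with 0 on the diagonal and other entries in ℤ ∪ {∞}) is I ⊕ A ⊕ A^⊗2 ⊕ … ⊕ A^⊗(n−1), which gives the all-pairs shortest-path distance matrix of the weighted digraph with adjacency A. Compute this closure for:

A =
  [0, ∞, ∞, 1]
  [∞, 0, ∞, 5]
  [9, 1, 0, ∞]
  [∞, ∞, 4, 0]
Closure =
  [0, 6, 5, 1]
  [18, 0, 9, 5]
  [9, 1, 0, 6]
  [13, 5, 4, 0]

This is the Floyd-Warshall all-pairs shortest-path computation. For each intermediate vertex k = 0, 1, …, 3, update dist[i][j] ← min(dist[i][j], dist[i][k] + dist[k][j]). The final matrix gives, for each (i, j), the minimum total weight of any directed path from i to j (possibly empty when i = j).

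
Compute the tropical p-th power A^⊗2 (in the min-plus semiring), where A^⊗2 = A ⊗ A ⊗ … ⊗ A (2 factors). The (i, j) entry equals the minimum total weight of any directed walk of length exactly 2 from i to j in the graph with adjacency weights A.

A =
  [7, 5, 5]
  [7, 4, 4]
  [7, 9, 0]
A^⊗2 =
  [12, 9, 5]
  [11, 8, 4]
  [7, 9, 0]

Each entry (A^⊗2)_ij equals the minimum over all length-2 walks i = v_0 → v_1 → … → v_2 = j of Σ_t A[v_t][v_{t+1}]. For example, for (i, j) = (0, 2) we minimise over 3 possible intermediate vertex sequences; the minimum is 5, attained along the walk 0 → 2 → 2.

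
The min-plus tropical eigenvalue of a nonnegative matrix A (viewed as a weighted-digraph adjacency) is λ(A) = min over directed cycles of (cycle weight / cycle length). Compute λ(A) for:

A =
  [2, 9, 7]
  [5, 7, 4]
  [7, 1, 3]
λ(A) = 2

Enumerate directed cycles and compute their means (weight / length). Sample:
  cycle 0 → 0: weight = 2, length = 1, mean = 2/1 ≈ 2.000
  cycle 1 → 1: weight = 7, length = 1, mean = 7/1 ≈ 7.000
  cycle 2 → 2: weight = 3, length = 1, mean = 3/1 ≈ 3.000
  cycle 0 → 1 → 0: weight = 14, length = 2, mean = 14/2 ≈ 7.000
  cycle 0 → 2 → 0: weight = 14, length = 2, mean = 14/2 ≈ 7.000
  cycle 1 → 0 → 1: weight = 14, length = 2, mean = 14/2 ≈ 7.000
Minimum mean = 2.000, attained e.g. along the cycle 0 → 0 with weight 2 and length 1. So λ(A) = 2/1 = 2.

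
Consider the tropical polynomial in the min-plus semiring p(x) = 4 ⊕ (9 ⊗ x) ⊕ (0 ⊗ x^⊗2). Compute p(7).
p(7) = 4

A tropical monomial a ⊗ x^⊗i evaluates to a + i · x. Evaluating each term at x = 7:
  Term 0 contributes 4 + 0 · 7 = 4
  Term 1 contributes 9 + 1 · 7 = 16
  Term 2 contributes 0 + 2 · 7 = 14
p(7) = ⊕ of these = min[4, 16, 14] = 4.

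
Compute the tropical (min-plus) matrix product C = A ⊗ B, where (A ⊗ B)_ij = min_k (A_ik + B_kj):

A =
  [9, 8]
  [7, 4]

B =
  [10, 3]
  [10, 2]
A ⊗ B =
  [18, 10]
  [14, 6]

Apply the min-plus product entry-by-entry:
  C[0][0] = min over k of (A[0][0] + B[0][0] = 9 + 10 = 19, A[0][1] + B[1][0] = 8 + 10 = 18) = 18 (attained at k = 1)
  C[0][1] = min over k of (A[0][0] + B[0][1] = 9 + 3 = 12, A[0][1] + B[1][1] = 8 + 2 = 10) = 10 (attained at k = 1)
  C[1][0] = min over k of (A[1][0] + B[0][0] = 7 + 10 = 17, A[1][1] + B[1][0] = 4 + 10 = 14) = 14 (attained at k = 1)
  C[1][1] = min over k of (A[1][0] + B[0][1] = 7 + 3 = 10, A[1][1] + B[1][1] = 4 + 2 = 6) = 6 (attained at k = 1)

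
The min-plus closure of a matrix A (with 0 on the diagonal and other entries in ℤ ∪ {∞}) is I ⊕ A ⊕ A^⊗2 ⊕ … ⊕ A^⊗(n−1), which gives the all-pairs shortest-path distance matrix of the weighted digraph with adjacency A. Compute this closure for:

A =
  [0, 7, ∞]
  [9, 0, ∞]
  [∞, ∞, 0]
Closure =
  [0, 7, ∞]
  [9, 0, ∞]
  [∞, ∞, 0]

This is the Floyd-Warshall all-pairs shortest-path computation. For each intermediate vertex k = 0, 1, …, 2, update dist[i][j] ← min(dist[i][j], dist[i][k] + dist[k][j]). The final matrix gives, for each (i, j), the minimum total weight of any directed path from i to j (possibly empty when i = j).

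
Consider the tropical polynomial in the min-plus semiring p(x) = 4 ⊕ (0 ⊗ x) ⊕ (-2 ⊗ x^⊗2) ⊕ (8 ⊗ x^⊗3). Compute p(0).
p(0) = -2

A tropical monomial a ⊗ x^⊗i evaluates to a + i · x. Evaluating each term at x = 0:
  Term 0 contributes 4 + 0 · 0 = 4
  Term 1 contributes 0 + 1 · 0 = 0
  Term 2 contributes -2 + 2 · 0 = -2
  Term 3 contributes 8 + 3 · 0 = 8
p(0) = ⊕ of these = min[4, 0, -2, 8] = -2.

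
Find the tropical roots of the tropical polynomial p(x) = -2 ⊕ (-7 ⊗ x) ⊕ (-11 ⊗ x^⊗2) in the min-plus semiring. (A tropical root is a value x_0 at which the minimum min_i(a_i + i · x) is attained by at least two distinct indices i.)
Roots: {4, 5}

Each tropical root is a break point of the lower envelope of the lines y = a_i + i · x (there are 3 lines, with slopes 0, 1, ..., 2). Only the lines that attain the minimum somewhere contribute to roots; other lines are dominated. Here the surviving (envelope) indices are i = 2, i = 1, i = 0.
Intersections between consecutive envelope lines give the roots: for adjacent envelope indices i < j the intersection is x = (a_i − a_j) / (j − i). Reading off the sorted break points: {4, 5}.
Verification: at each break x_0, at least two indices attain the minimum of min_i(a_i + i · x_0).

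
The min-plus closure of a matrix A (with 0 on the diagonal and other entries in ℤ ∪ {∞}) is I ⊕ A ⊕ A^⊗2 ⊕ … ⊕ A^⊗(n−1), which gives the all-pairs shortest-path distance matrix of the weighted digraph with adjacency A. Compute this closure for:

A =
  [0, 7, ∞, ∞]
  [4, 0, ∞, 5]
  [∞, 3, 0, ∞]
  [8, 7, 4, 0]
Closure =
  [0, 7, 16, 12]
  [4, 0, 9, 5]
  [7, 3, 0, 8]
  [8, 7, 4, 0]

This is the Floyd-Warshall all-pairs shortest-path computation. For each intermediate vertex k = 0, 1, …, 3, update dist[i][j] ← min(dist[i][j], dist[i][k] + dist[k][j]). The final matrix gives, for each (i, j), the minimum total weight of any directed path from i to j (possibly empty when i = j).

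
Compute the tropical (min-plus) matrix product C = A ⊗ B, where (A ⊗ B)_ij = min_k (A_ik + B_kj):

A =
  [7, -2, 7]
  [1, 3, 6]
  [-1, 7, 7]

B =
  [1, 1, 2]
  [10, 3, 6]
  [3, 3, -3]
A ⊗ B =
  [8, 1, 4]
  [2, 2, 3]
  [0, 0, 1]

Apply the min-plus product entry-by-entry:
  C[0][0] = min over k of (A[0][0] + B[0][0] = 7 + 1 = 8, A[0][1] + B[1][0] = -2 + 10 = 8, A[0][2] + B[2][0] = 7 + 3 = 10) = 8 (attained at k = 0)
  C[0][1] = min over k of (A[0][0] + B[0][1] = 7 + 1 = 8, A[0][1] + B[1][1] = -2 + 3 = 1, A[0][2] + B[2][1] = 7 + 3 = 10) = 1 (attained at k = 1)
  C[0][2] = min over k of (A[0][0] + B[0][2] = 7 + 2 = 9, A[0][1] + B[1][2] = -2 + 6 = 4, A[0][2] + B[2][2] = 7 + -3 = 4) = 4 (attained at k = 1)
  C[1][0] = min over k of (A[1][0] + B[0][0] = 1 + 1 = 2, A[1][1] + B[1][0] = 3 + 10 = 13, A[1][2] + B[2][0] = 6 + 3 = 9) = 2 (attained at k = 0)
  C[1][1] = min over k of (A[1][0] + B[0][1] = 1 + 1 = 2, A[1][1] + B[1][1] = 3 + 3 = 6, A[1][2] + B[2][1] = 6 + 3 = 9) = 2 (attained at k = 0)
  C[1][2] = min over k of (A[1][0] + B[0][2] = 1 + 2 = 3, A[1][1] + B[1][2] = 3 + 6 = 9, A[1][2] + B[2][2] = 6 + -3 = 3) = 3 (attained at k = 0)
  C[2][0] = min over k of (A[2][0] + B[0][0] = -1 + 1 = 0, A[2][1] + B[1][0] = 7 + 10 = 17, A[2][2] + B[2][0] = 7 + 3 = 10) = 0 (attained at k = 0)
  C[2][1] = min over k of (A[2][0] + B[0][1] = -1 + 1 = 0, A[2][1] + B[1][1] = 7 + 3 = 10, A[2][2] + B[2][1] = 7 + 3 = 10) = 0 (attained at k = 0)
  C[2][2] = min over k of (A[2][0] + B[0][2] = -1 + 2 = 1, A[2][1] + B[1][2] = 7 + 6 = 13, A[2][2] + B[2][2] = 7 + -3 = 4) = 1 (attained at k = 0)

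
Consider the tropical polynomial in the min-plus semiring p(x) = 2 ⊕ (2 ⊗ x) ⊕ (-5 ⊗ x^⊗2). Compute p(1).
p(1) = -3

A tropical monomial a ⊗ x^⊗i evaluates to a + i · x. Evaluating each term at x = 1:
  Term 0 contributes 2 + 0 · 1 = 2
  Term 1 contributes 2 + 1 · 1 = 3
  Term 2 contributes -5 + 2 · 1 = -3
p(1) = ⊕ of these = min[2, 3, -3] = -3.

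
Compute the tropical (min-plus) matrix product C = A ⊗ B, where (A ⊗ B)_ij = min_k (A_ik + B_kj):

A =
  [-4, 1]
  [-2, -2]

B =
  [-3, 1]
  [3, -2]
A ⊗ B =
  [-7, -3]
  [-5, -4]

Apply the min-plus product entry-by-entry:
  C[0][0] = min over k of (A[0][0] + B[0][0] = -4 + -3 = -7, A[0][1] + B[1][0] = 1 + 3 = 4) = -7 (attained at k = 0)
  C[0][1] = min over k of (A[0][0] + B[0][1] = -4 + 1 = -3, A[0][1] + B[1][1] = 1 + -2 = -1) = -3 (attained at k = 0)
  C[1][0] = min over k of (A[1][0] + B[0][0] = -2 + -3 = -5, A[1][1] + B[1][0] = -2 + 3 = 1) = -5 (attained at k = 0)
  C[1][1] = min over k of (A[1][0] + B[0][1] = -2 + 1 = -1, A[1][1] + B[1][1] = -2 + -2 = -4) = -4 (attained at k = 1)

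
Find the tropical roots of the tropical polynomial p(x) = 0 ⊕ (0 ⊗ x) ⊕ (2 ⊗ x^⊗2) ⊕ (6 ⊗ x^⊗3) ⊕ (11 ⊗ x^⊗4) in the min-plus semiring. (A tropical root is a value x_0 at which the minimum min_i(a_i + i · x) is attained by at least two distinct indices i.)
Roots: {-5, -4, -2, 0}

Each tropical root is a break point of the lower envelope of the lines y = a_i + i · x (there are 5 lines, with slopes 0, 1, ..., 4). Only the lines that attain the minimum somewhere contribute to roots; other lines are dominated. Here the surviving (envelope) indices are i = 4, i = 3, i = 2, i = 1, i = 0.
Intersections between consecutive envelope lines give the roots: for adjacent envelope indices i < j the intersection is x = (a_i − a_j) / (j − i). Reading off the sorted break points: {-5, -4, -2, 0}.
Verification: at each break x_0, at least two indices attain the minimum of min_i(a_i + i · x_0).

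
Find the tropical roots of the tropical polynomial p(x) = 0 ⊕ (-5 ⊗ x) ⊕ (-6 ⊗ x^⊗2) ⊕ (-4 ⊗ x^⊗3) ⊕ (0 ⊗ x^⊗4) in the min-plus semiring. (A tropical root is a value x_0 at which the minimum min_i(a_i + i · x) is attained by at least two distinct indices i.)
Roots: {-4, -2, 1, 5}

Each tropical root is a break point of the lower envelope of the lines y = a_i + i · x (there are 5 lines, with slopes 0, 1, ..., 4). Only the lines that attain the minimum somewhere contribute to roots; other lines are dominated. Here the surviving (envelope) indices are i = 4, i = 3, i = 2, i = 1, i = 0.
Intersections between consecutive envelope lines give the roots: for adjacent envelope indices i < j the intersection is x = (a_i − a_j) / (j − i). Reading off the sorted break points: {-4, -2, 1, 5}.
Verification: at each break x_0, at least two indices attain the minimum of min_i(a_i + i · x_0).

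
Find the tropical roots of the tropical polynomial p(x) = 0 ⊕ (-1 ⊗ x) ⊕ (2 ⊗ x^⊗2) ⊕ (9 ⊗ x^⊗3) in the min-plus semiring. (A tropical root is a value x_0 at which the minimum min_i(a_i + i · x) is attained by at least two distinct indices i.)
Roots: {-7, -3, 1}

Each tropical root is a break point of the lower envelope of the lines y = a_i + i · x (there are 4 lines, with slopes 0, 1, ..., 3). Only the lines that attain the minimum somewhere contribute to roots; other lines are dominated. Here the surviving (envelope) indices are i = 3, i = 2, i = 1, i = 0.
Intersections between consecutive envelope lines give the roots: for adjacent envelope indices i < j the intersection is x = (a_i − a_j) / (j − i). Reading off the sorted break points: {-7, -3, 1}.
Verification: at each break x_0, at least two indices attain the minimum of min_i(a_i + i · x_0).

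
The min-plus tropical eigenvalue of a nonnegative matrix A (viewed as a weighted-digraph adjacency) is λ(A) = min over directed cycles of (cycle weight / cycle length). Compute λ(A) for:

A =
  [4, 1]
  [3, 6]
λ(A) = 2

Enumerate directed cycles and compute their means (weight / length). Sample:
  cycle 0 → 0: weight = 4, length = 1, mean = 4/1 ≈ 4.000
  cycle 1 → 1: weight = 6, length = 1, mean = 6/1 ≈ 6.000
  cycle 0 → 1 → 0: weight = 4, length = 2, mean = 4/2 ≈ 2.000
  cycle 1 → 0 → 1: weight = 4, length = 2, mean = 4/2 ≈ 2.000
Minimum mean = 2.000, attained e.g. along the cycle 0 → 1 → 0 with weight 4 and length 2. So λ(A) = 4/2 = 2.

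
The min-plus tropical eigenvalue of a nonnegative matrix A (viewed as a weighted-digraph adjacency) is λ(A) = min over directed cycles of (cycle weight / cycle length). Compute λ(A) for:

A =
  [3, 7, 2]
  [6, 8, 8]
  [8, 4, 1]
λ(A) = 1

Enumerate directed cycles and compute their means (weight / length). Sample:
  cycle 0 → 0: weight = 3, length = 1, mean = 3/1 ≈ 3.000
  cycle 1 → 1: weight = 8, length = 1, mean = 8/1 ≈ 8.000
  cycle 2 → 2: weight = 1, length = 1, mean = 1/1 ≈ 1.000
  cycle 0 → 1 → 0: weight = 13, length = 2, mean = 13/2 ≈ 6.500
  cycle 0 → 2 → 0: weight = 10, length = 2, mean = 10/2 ≈ 5.000
  cycle 1 → 0 → 1: weight = 13, length = 2, mean = 13/2 ≈ 6.500
Minimum mean = 1.000, attained e.g. along the cycle 2 → 2 with weight 1 and length 1. So λ(A) = 1/1 = 1.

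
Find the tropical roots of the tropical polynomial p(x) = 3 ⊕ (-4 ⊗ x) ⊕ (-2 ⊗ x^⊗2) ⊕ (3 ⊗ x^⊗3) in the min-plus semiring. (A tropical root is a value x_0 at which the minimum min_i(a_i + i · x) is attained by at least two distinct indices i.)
Roots: {-5, -2, 7}

Each tropical root is a break point of the lower envelope of the lines y = a_i + i · x (there are 4 lines, with slopes 0, 1, ..., 3). Only the lines that attain the minimum somewhere contribute to roots; other lines are dominated. Here the surviving (envelope) indices are i = 3, i = 2, i = 1, i = 0.
Intersections between consecutive envelope lines give the roots: for adjacent envelope indices i < j the intersection is x = (a_i − a_j) / (j − i). Reading off the sorted break points: {-5, -2, 7}.
Verification: at each break x_0, at least two indices attain the minimum of min_i(a_i + i · x_0).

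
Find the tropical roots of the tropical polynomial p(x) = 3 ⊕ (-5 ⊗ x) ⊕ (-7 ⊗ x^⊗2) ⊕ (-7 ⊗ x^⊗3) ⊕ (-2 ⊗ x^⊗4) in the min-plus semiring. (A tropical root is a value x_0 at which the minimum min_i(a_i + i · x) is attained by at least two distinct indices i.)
Roots: {-5, 0, 2, 8}

Each tropical root is a break point of the lower envelope of the lines y = a_i + i · x (there are 5 lines, with slopes 0, 1, ..., 4). Only the lines that attain the minimum somewhere contribute to roots; other lines are dominated. Here the surviving (envelope) indices are i = 4, i = 3, i = 2, i = 1, i = 0.
Intersections between consecutive envelope lines give the roots: for adjacent envelope indices i < j the intersection is x = (a_i − a_j) / (j − i). Reading off the sorted break points: {-5, 0, 2, 8}.
Verification: at each break x_0, at least two indices attain the minimum of min_i(a_i + i · x_0).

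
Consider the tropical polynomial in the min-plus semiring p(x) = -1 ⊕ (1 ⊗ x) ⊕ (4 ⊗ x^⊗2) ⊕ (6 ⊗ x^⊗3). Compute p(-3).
p(-3) = -3

A tropical monomial a ⊗ x^⊗i evaluates to a + i · x. Evaluating each term at x = -3:
  Term 0 contributes -1 + 0 · -3 = -1
  Term 1 contributes 1 + 1 · -3 = -2
  Term 2 contributes 4 + 2 · -3 = -2
  Term 3 contributes 6 + 3 · -3 = -3
p(-3) = ⊕ of these = min[-1, -2, -2, -3] = -3.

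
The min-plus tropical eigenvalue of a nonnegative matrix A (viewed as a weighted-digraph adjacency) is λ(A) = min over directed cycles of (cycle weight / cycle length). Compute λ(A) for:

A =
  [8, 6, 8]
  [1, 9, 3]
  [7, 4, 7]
λ(A) = 7/2

Enumerate directed cycles and compute their means (weight / length). Sample:
  cycle 0 → 0: weight = 8, length = 1, mean = 8/1 ≈ 8.000
  cycle 1 → 1: weight = 9, length = 1, mean = 9/1 ≈ 9.000
  cycle 2 → 2: weight = 7, length = 1, mean = 7/1 ≈ 7.000
  cycle 0 → 1 → 0: weight = 7, length = 2, mean = 7/2 ≈ 3.500
  cycle 0 → 2 → 0: weight = 15, length = 2, mean = 15/2 ≈ 7.500
  cycle 1 → 0 → 1: weight = 7, length = 2, mean = 7/2 ≈ 3.500
Minimum mean = 3.500, attained e.g. along the cycle 0 → 1 → 0 with weight 7 and length 2. So λ(A) = 7/2 = 7/2.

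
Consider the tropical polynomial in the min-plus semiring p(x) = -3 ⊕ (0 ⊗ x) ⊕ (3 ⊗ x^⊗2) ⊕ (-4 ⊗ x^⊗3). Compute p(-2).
p(-2) = -10

A tropical monomial a ⊗ x^⊗i evaluates to a + i · x. Evaluating each term at x = -2:
  Term 0 contributes -3 + 0 · -2 = -3
  Term 1 contributes 0 + 1 · -2 = -2
  Term 2 contributes 3 + 2 · -2 = -1
  Term 3 contributes -4 + 3 · -2 = -10
p(-2) = ⊕ of these = min[-3, -2, -1, -10] = -10.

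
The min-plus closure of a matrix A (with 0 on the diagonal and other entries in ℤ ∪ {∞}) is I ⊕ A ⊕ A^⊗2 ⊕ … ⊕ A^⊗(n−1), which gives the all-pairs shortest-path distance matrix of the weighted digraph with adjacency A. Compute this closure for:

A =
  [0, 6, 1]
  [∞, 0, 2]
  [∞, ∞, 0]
Closure =
  [0, 6, 1]
  [∞, 0, 2]
  [∞, ∞, 0]

This is the Floyd-Warshall all-pairs shortest-path computation. For each intermediate vertex k = 0, 1, …, 2, update dist[i][j] ← min(dist[i][j], dist[i][k] + dist[k][j]). The final matrix gives, for each (i, j), the minimum total weight of any directed path from i to j (possibly empty when i = j).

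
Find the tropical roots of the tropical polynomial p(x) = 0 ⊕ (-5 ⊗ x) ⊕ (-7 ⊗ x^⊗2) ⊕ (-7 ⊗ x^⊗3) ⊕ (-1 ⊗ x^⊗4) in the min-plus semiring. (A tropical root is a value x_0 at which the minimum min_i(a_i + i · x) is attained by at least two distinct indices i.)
Roots: {-6, 0, 2, 5}

Each tropical root is a break point of the lower envelope of the lines y = a_i + i · x (there are 5 lines, with slopes 0, 1, ..., 4). Only the lines that attain the minimum somewhere contribute to roots; other lines are dominated. Here the surviving (envelope) indices are i = 4, i = 3, i = 2, i = 1, i = 0.
Intersections between consecutive envelope lines give the roots: for adjacent envelope indices i < j the intersection is x = (a_i − a_j) / (j − i). Reading off the sorted break points: {-6, 0, 2, 5}.
Verification: at each break x_0, at least two indices attain the minimum of min_i(a_i + i · x_0).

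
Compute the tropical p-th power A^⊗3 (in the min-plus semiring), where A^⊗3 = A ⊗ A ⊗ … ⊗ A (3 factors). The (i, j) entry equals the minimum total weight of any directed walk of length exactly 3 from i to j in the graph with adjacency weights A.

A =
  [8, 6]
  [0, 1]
A^⊗3 =
  [7, 8]
  [2, 3]

Each entry (A^⊗3)_ij equals the minimum over all length-3 walks i = v_0 → v_1 → … → v_3 = j of Σ_t A[v_t][v_{t+1}]. For example, for (i, j) = (0, 1) we minimise over 4 possible intermediate vertex sequences; the minimum is 8, attained along the walk 0 → 1 → 1 → 1.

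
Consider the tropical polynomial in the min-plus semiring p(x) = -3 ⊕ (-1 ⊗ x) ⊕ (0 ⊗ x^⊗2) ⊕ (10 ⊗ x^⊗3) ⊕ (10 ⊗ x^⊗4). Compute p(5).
p(5) = -3

A tropical monomial a ⊗ x^⊗i evaluates to a + i · x. Evaluating each term at x = 5:
  Term 0 contributes -3 + 0 · 5 = -3
  Term 1 contributes -1 + 1 · 5 = 4
  Term 2 contributes 0 + 2 · 5 = 10
  Term 3 contributes 10 + 3 · 5 = 25
  Term 4 contributes 10 + 4 · 5 = 30
p(5) = ⊕ of these = min[-3, 4, 10, 25, 30] = -3.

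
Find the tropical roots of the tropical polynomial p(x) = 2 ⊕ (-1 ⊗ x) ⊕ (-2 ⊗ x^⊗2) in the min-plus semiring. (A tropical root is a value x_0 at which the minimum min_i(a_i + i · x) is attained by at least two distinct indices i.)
Roots: {1, 3}

Each tropical root is a break point of the lower envelope of the lines y = a_i + i · x (there are 3 lines, with slopes 0, 1, ..., 2). Only the lines that attain the minimum somewhere contribute to roots; other lines are dominated. Here the surviving (envelope) indices are i = 2, i = 1, i = 0.
Intersections between consecutive envelope lines give the roots: for adjacent envelope indices i < j the intersection is x = (a_i − a_j) / (j − i). Reading off the sorted break points: {1, 3}.
Verification: at each break x_0, at least two indices attain the minimum of min_i(a_i + i · x_0).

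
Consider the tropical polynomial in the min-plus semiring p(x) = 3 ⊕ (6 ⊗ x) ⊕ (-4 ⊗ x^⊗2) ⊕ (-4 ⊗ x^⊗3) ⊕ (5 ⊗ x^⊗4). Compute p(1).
p(1) = -2

A tropical monomial a ⊗ x^⊗i evaluates to a + i · x. Evaluating each term at x = 1:
  Term 0 contributes 3 + 0 · 1 = 3
  Term 1 contributes 6 + 1 · 1 = 7
  Term 2 contributes -4 + 2 · 1 = -2
  Term 3 contributes -4 + 3 · 1 = -1
  Term 4 contributes 5 + 4 · 1 = 9
p(1) = ⊕ of these = min[3, 7, -2, -1, 9] = -2.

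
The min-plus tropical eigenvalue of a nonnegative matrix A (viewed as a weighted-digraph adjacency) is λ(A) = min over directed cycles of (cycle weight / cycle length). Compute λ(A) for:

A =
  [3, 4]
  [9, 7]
λ(A) = 3

Enumerate directed cycles and compute their means (weight / length). Sample:
  cycle 0 → 0: weight = 3, length = 1, mean = 3/1 ≈ 3.000
  cycle 1 → 1: weight = 7, length = 1, mean = 7/1 ≈ 7.000
  cycle 0 → 1 → 0: weight = 13, length = 2, mean = 13/2 ≈ 6.500
  cycle 1 → 0 → 1: weight = 13, length = 2, mean = 13/2 ≈ 6.500
Minimum mean = 3.000, attained e.g. along the cycle 0 → 0 with weight 3 and length 1. So λ(A) = 3/1 = 3.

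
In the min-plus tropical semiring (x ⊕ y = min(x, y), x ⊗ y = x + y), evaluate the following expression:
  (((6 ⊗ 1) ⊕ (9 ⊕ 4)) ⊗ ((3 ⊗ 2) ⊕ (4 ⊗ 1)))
(((6 ⊗ 1) ⊕ (9 ⊕ 4)) ⊗ ((3 ⊗ 2) ⊕ (4 ⊗ 1))) = 9

Expand innermost to outermost. Recall ⊕ takes the minimum of its arguments and ⊗ takes their sum. Working out the expression (((6 ⊗ 1) ⊕ (9 ⊕ 4)) ⊗ ((3 ⊗ 2) ⊕ (4 ⊗ 1))) gives 9.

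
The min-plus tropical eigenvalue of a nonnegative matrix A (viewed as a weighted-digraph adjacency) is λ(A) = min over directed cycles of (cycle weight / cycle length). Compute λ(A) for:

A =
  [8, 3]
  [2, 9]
λ(A) = 5/2

Enumerate directed cycles and compute their means (weight / length). Sample:
  cycle 0 → 0: weight = 8, length = 1, mean = 8/1 ≈ 8.000
  cycle 1 → 1: weight = 9, length = 1, mean = 9/1 ≈ 9.000
  cycle 0 → 1 → 0: weight = 5, length = 2, mean = 5/2 ≈ 2.500
  cycle 1 → 0 → 1: weight = 5, length = 2, mean = 5/2 ≈ 2.500
Minimum mean = 2.500, attained e.g. along the cycle 0 → 1 → 0 with weight 5 and length 2. So λ(A) = 5/2 = 5/2.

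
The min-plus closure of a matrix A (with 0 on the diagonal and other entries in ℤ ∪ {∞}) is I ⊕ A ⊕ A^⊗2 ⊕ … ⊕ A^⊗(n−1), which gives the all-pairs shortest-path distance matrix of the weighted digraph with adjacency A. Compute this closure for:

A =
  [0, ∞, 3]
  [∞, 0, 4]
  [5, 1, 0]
Closure =
  [0, 4, 3]
  [9, 0, 4]
  [5, 1, 0]

This is the Floyd-Warshall all-pairs shortest-path computation. For each intermediate vertex k = 0, 1, …, 2, update dist[i][j] ← min(dist[i][j], dist[i][k] + dist[k][j]). The final matrix gives, for each (i, j), the minimum total weight of any directed path from i to j (possibly empty when i = j).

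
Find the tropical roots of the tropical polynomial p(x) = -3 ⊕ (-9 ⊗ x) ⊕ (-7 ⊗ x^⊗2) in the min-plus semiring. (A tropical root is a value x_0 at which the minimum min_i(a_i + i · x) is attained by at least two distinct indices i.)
Roots: {-2, 6}

Each tropical root is a break point of the lower envelope of the lines y = a_i + i · x (there are 3 lines, with slopes 0, 1, ..., 2). Only the lines that attain the minimum somewhere contribute to roots; other lines are dominated. Here the surviving (envelope) indices are i = 2, i = 1, i = 0.
Intersections between consecutive envelope lines give the roots: for adjacent envelope indices i < j the intersection is x = (a_i − a_j) / (j − i). Reading off the sorted break points: {-2, 6}.
Verification: at each break x_0, at least two indices attain the minimum of min_i(a_i + i · x_0).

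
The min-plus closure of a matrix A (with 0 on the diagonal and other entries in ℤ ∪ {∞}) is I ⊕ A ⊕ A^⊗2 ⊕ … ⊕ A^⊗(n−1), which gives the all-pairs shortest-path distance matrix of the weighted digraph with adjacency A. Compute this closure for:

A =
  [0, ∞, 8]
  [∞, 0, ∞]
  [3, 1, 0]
Closure =
  [0, 9, 8]
  [∞, 0, ∞]
  [3, 1, 0]

This is the Floyd-Warshall all-pairs shortest-path computation. For each intermediate vertex k = 0, 1, …, 2, update dist[i][j] ← min(dist[i][j], dist[i][k] + dist[k][j]). The final matrix gives, for each (i, j), the minimum total weight of any directed path from i to j (possibly empty when i = j).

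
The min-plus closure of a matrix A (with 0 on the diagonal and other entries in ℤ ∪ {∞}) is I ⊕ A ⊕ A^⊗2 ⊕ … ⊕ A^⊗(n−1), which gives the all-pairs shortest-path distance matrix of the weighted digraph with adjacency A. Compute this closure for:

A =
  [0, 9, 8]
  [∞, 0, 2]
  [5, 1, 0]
Closure =
  [0, 9, 8]
  [7, 0, 2]
  [5, 1, 0]

This is the Floyd-Warshall all-pairs shortest-path computation. For each intermediate vertex k = 0, 1, …, 2, update dist[i][j] ← min(dist[i][j], dist[i][k] + dist[k][j]). The final matrix gives, for each (i, j), the minimum total weight of any directed path from i to j (possibly empty when i = j).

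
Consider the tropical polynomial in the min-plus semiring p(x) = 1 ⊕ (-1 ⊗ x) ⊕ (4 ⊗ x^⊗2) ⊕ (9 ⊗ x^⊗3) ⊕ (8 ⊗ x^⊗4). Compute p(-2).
p(-2) = -3

A tropical monomial a ⊗ x^⊗i evaluates to a + i · x. Evaluating each term at x = -2:
  Term 0 contributes 1 + 0 · -2 = 1
  Term 1 contributes -1 + 1 · -2 = -3
  Term 2 contributes 4 + 2 · -2 = 0
  Term 3 contributes 9 + 3 · -2 = 3
  Term 4 contributes 8 + 4 · -2 = 0
p(-2) = ⊕ of these = min[1, -3, 0, 3, 0] = -3.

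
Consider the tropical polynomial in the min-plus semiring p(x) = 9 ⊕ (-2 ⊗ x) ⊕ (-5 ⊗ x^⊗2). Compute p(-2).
p(-2) = -9

A tropical monomial a ⊗ x^⊗i evaluates to a + i · x. Evaluating each term at x = -2:
  Term 0 contributes 9 + 0 · -2 = 9
  Term 1 contributes -2 + 1 · -2 = -4
  Term 2 contributes -5 + 2 · -2 = -9
p(-2) = ⊕ of these = min[9, -4, -9] = -9.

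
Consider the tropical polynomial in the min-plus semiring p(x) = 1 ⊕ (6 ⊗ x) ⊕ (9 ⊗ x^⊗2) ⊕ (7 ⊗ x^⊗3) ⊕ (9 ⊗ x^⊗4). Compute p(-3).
p(-3) = -3

A tropical monomial a ⊗ x^⊗i evaluates to a + i · x. Evaluating each term at x = -3:
  Term 0 contributes 1 + 0 · -3 = 1
  Term 1 contributes 6 + 1 · -3 = 3
  Term 2 contributes 9 + 2 · -3 = 3
  Term 3 contributes 7 + 3 · -3 = -2
  Term 4 contributes 9 + 4 · -3 = -3
p(-3) = ⊕ of these = min[1, 3, 3, -2, -3] = -3.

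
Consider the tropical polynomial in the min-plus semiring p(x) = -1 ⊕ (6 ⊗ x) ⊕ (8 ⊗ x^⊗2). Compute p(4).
p(4) = -1

A tropical monomial a ⊗ x^⊗i evaluates to a + i · x. Evaluating each term at x = 4:
  Term 0 contributes -1 + 0 · 4 = -1
  Term 1 contributes 6 + 1 · 4 = 10
  Term 2 contributes 8 + 2 · 4 = 16
p(4) = ⊕ of these = min[-1, 10, 16] = -1.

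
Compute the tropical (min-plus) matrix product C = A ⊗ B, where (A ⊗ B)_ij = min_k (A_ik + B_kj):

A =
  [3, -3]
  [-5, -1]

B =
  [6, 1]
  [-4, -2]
A ⊗ B =
  [-7, -5]
  [-5, -4]

Apply the min-plus product entry-by-entry:
  C[0][0] = min over k of (A[0][0] + B[0][0] = 3 + 6 = 9, A[0][1] + B[1][0] = -3 + -4 = -7) = -7 (attained at k = 1)
  C[0][1] = min over k of (A[0][0] + B[0][1] = 3 + 1 = 4, A[0][1] + B[1][1] = -3 + -2 = -5) = -5 (attained at k = 1)
  C[1][0] = min over k of (A[1][0] + B[0][0] = -5 + 6 = 1, A[1][1] + B[1][0] = -1 + -4 = -5) = -5 (attained at k = 1)
  C[1][1] = min over k of (A[1][0] + B[0][1] = -5 + 1 = -4, A[1][1] + B[1][1] = -1 + -2 = -3) = -4 (attained at k = 0)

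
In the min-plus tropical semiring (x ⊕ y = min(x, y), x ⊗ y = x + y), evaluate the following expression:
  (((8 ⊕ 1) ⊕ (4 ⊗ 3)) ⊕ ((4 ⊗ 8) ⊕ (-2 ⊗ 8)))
(((8 ⊕ 1) ⊕ (4 ⊗ 3)) ⊕ ((4 ⊗ 8) ⊕ (-2 ⊗ 8))) = 1

Expand innermost to outermost. Recall ⊕ takes the minimum of its arguments and ⊗ takes their sum. Working out the expression (((8 ⊕ 1) ⊕ (4 ⊗ 3)) ⊕ ((4 ⊗ 8) ⊕ (-2 ⊗ 8))) gives 1.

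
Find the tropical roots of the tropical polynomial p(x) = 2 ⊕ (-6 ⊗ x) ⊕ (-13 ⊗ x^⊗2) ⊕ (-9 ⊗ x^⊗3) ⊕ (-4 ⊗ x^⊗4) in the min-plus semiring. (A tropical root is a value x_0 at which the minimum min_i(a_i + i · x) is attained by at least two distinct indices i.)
Roots: {-5, -4, 7, 8}

Each tropical root is a break point of the lower envelope of the lines y = a_i + i · x (there are 5 lines, with slopes 0, 1, ..., 4). Only the lines that attain the minimum somewhere contribute to roots; other lines are dominated. Here the surviving (envelope) indices are i = 4, i = 3, i = 2, i = 1, i = 0.
Intersections between consecutive envelope lines give the roots: for adjacent envelope indices i < j the intersection is x = (a_i − a_j) / (j − i). Reading off the sorted break points: {-5, -4, 7, 8}.
Verification: at each break x_0, at least two indices attain the minimum of min_i(a_i + i · x_0).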